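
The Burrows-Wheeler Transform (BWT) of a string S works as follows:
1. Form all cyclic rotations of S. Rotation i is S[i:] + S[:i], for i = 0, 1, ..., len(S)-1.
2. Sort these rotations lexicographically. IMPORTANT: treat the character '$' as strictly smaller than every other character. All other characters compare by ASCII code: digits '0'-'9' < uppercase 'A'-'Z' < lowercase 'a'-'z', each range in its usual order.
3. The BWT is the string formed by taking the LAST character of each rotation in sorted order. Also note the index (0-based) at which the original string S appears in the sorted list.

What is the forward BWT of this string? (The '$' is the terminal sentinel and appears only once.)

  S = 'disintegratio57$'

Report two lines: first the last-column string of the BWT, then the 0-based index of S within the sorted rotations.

Answer: 7o5r$testdiigina
4

Derivation:
All 16 rotations (rotation i = S[i:]+S[:i]):
  rot[0] = disintegratio57$
  rot[1] = isintegratio57$d
  rot[2] = sintegratio57$di
  rot[3] = integratio57$dis
  rot[4] = ntegratio57$disi
  rot[5] = tegratio57$disin
  rot[6] = egratio57$disint
  rot[7] = gratio57$disinte
  rot[8] = ratio57$disinteg
  rot[9] = atio57$disintegr
  rot[10] = tio57$disintegra
  rot[11] = io57$disintegrat
  rot[12] = o57$disintegrati
  rot[13] = 57$disintegratio
  rot[14] = 7$disintegratio5
  rot[15] = $disintegratio57
Sorted (with $ < everything):
  sorted[0] = $disintegratio57  (last char: '7')
  sorted[1] = 57$disintegratio  (last char: 'o')
  sorted[2] = 7$disintegratio5  (last char: '5')
  sorted[3] = atio57$disintegr  (last char: 'r')
  sorted[4] = disintegratio57$  (last char: '$')
  sorted[5] = egratio57$disint  (last char: 't')
  sorted[6] = gratio57$disinte  (last char: 'e')
  sorted[7] = integratio57$dis  (last char: 's')
  sorted[8] = io57$disintegrat  (last char: 't')
  sorted[9] = isintegratio57$d  (last char: 'd')
  sorted[10] = ntegratio57$disi  (last char: 'i')
  sorted[11] = o57$disintegrati  (last char: 'i')
  sorted[12] = ratio57$disinteg  (last char: 'g')
  sorted[13] = sintegratio57$di  (last char: 'i')
  sorted[14] = tegratio57$disin  (last char: 'n')
  sorted[15] = tio57$disintegra  (last char: 'a')
Last column: 7o5r$testdiigina
Original string S is at sorted index 4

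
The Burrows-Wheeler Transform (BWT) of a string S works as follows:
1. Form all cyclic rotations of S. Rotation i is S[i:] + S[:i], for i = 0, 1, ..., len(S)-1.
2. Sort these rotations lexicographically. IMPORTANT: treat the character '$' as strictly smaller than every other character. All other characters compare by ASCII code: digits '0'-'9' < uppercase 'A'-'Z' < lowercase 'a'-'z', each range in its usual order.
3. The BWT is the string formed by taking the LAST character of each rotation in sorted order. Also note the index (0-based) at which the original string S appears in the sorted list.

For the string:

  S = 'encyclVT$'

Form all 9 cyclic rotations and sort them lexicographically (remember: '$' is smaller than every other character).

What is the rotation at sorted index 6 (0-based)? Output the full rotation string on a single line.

Answer: lVT$encyc

Derivation:
All 9 rotations (rotation i = S[i:]+S[:i]):
  rot[0] = encyclVT$
  rot[1] = ncyclVT$e
  rot[2] = cyclVT$en
  rot[3] = yclVT$enc
  rot[4] = clVT$ency
  rot[5] = lVT$encyc
  rot[6] = VT$encycl
  rot[7] = T$encyclV
  rot[8] = $encyclVT
Sorted (with $ < everything):
  sorted[0] = $encyclVT
  sorted[1] = T$encyclV
  sorted[2] = VT$encycl
  sorted[3] = clVT$ency
  sorted[4] = cyclVT$en
  sorted[5] = encyclVT$
  sorted[6] = lVT$encyc
  sorted[7] = ncyclVT$e
  sorted[8] = yclVT$enc
sorted[6] = lVT$encyc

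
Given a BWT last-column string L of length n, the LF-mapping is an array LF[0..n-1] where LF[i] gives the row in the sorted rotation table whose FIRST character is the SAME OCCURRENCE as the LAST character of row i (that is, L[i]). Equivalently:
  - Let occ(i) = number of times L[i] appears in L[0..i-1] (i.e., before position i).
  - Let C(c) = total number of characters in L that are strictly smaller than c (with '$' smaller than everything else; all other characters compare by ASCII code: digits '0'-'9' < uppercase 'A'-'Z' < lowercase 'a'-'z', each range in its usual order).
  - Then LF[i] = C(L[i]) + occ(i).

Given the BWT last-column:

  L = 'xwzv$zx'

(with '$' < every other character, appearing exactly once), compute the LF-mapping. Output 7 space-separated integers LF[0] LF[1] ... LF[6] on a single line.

Answer: 3 2 5 1 0 6 4

Derivation:
Char counts: '$':1, 'v':1, 'w':1, 'x':2, 'z':2
C (first-col start): C('$')=0, C('v')=1, C('w')=2, C('x')=3, C('z')=5
L[0]='x': occ=0, LF[0]=C('x')+0=3+0=3
L[1]='w': occ=0, LF[1]=C('w')+0=2+0=2
L[2]='z': occ=0, LF[2]=C('z')+0=5+0=5
L[3]='v': occ=0, LF[3]=C('v')+0=1+0=1
L[4]='$': occ=0, LF[4]=C('$')+0=0+0=0
L[5]='z': occ=1, LF[5]=C('z')+1=5+1=6
L[6]='x': occ=1, LF[6]=C('x')+1=3+1=4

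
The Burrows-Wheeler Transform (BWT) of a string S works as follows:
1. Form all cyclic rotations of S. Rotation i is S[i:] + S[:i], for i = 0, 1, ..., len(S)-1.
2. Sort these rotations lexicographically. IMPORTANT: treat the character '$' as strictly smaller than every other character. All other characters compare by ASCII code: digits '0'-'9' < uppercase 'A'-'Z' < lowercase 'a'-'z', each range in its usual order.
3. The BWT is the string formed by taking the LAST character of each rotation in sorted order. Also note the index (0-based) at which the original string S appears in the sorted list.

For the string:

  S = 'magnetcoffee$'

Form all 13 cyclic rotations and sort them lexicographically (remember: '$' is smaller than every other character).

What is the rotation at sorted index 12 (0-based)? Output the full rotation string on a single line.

Answer: tcoffee$magne

Derivation:
All 13 rotations (rotation i = S[i:]+S[:i]):
  rot[0] = magnetcoffee$
  rot[1] = agnetcoffee$m
  rot[2] = gnetcoffee$ma
  rot[3] = netcoffee$mag
  rot[4] = etcoffee$magn
  rot[5] = tcoffee$magne
  rot[6] = coffee$magnet
  rot[7] = offee$magnetc
  rot[8] = ffee$magnetco
  rot[9] = fee$magnetcof
  rot[10] = ee$magnetcoff
  rot[11] = e$magnetcoffe
  rot[12] = $magnetcoffee
Sorted (with $ < everything):
  sorted[0] = $magnetcoffee
  sorted[1] = agnetcoffee$m
  sorted[2] = coffee$magnet
  sorted[3] = e$magnetcoffe
  sorted[4] = ee$magnetcoff
  sorted[5] = etcoffee$magn
  sorted[6] = fee$magnetcof
  sorted[7] = ffee$magnetco
  sorted[8] = gnetcoffee$ma
  sorted[9] = magnetcoffee$
  sorted[10] = netcoffee$mag
  sorted[11] = offee$magnetc
  sorted[12] = tcoffee$magne
sorted[12] = tcoffee$magne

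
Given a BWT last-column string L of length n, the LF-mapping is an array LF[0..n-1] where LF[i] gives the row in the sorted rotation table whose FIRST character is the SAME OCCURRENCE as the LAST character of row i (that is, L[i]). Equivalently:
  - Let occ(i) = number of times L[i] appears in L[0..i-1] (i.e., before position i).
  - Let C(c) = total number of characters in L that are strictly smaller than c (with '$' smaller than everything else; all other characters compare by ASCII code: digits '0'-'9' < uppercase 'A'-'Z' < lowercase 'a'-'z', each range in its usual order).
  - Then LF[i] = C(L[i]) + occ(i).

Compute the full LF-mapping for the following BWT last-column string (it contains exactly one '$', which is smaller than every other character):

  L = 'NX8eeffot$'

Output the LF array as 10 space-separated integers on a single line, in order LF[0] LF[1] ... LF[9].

Char counts: '$':1, '8':1, 'N':1, 'X':1, 'e':2, 'f':2, 'o':1, 't':1
C (first-col start): C('$')=0, C('8')=1, C('N')=2, C('X')=3, C('e')=4, C('f')=6, C('o')=8, C('t')=9
L[0]='N': occ=0, LF[0]=C('N')+0=2+0=2
L[1]='X': occ=0, LF[1]=C('X')+0=3+0=3
L[2]='8': occ=0, LF[2]=C('8')+0=1+0=1
L[3]='e': occ=0, LF[3]=C('e')+0=4+0=4
L[4]='e': occ=1, LF[4]=C('e')+1=4+1=5
L[5]='f': occ=0, LF[5]=C('f')+0=6+0=6
L[6]='f': occ=1, LF[6]=C('f')+1=6+1=7
L[7]='o': occ=0, LF[7]=C('o')+0=8+0=8
L[8]='t': occ=0, LF[8]=C('t')+0=9+0=9
L[9]='$': occ=0, LF[9]=C('$')+0=0+0=0

Answer: 2 3 1 4 5 6 7 8 9 0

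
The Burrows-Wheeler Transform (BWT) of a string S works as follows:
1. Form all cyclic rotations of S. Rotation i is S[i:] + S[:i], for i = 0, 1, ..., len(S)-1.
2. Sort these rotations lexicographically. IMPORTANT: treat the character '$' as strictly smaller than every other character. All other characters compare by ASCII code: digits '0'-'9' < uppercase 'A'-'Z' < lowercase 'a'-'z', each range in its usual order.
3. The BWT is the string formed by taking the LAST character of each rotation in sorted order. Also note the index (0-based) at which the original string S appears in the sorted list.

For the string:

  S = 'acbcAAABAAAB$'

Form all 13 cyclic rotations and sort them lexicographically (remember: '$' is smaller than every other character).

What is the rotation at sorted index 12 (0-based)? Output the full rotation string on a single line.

All 13 rotations (rotation i = S[i:]+S[:i]):
  rot[0] = acbcAAABAAAB$
  rot[1] = cbcAAABAAAB$a
  rot[2] = bcAAABAAAB$ac
  rot[3] = cAAABAAAB$acb
  rot[4] = AAABAAAB$acbc
  rot[5] = AABAAAB$acbcA
  rot[6] = ABAAAB$acbcAA
  rot[7] = BAAAB$acbcAAA
  rot[8] = AAAB$acbcAAAB
  rot[9] = AAB$acbcAAABA
  rot[10] = AB$acbcAAABAA
  rot[11] = B$acbcAAABAAA
  rot[12] = $acbcAAABAAAB
Sorted (with $ < everything):
  sorted[0] = $acbcAAABAAAB
  sorted[1] = AAAB$acbcAAAB
  sorted[2] = AAABAAAB$acbc
  sorted[3] = AAB$acbcAAABA
  sorted[4] = AABAAAB$acbcA
  sorted[5] = AB$acbcAAABAA
  sorted[6] = ABAAAB$acbcAA
  sorted[7] = B$acbcAAABAAA
  sorted[8] = BAAAB$acbcAAA
  sorted[9] = acbcAAABAAAB$
  sorted[10] = bcAAABAAAB$ac
  sorted[11] = cAAABAAAB$acb
  sorted[12] = cbcAAABAAAB$a
sorted[12] = cbcAAABAAAB$a

Answer: cbcAAABAAAB$a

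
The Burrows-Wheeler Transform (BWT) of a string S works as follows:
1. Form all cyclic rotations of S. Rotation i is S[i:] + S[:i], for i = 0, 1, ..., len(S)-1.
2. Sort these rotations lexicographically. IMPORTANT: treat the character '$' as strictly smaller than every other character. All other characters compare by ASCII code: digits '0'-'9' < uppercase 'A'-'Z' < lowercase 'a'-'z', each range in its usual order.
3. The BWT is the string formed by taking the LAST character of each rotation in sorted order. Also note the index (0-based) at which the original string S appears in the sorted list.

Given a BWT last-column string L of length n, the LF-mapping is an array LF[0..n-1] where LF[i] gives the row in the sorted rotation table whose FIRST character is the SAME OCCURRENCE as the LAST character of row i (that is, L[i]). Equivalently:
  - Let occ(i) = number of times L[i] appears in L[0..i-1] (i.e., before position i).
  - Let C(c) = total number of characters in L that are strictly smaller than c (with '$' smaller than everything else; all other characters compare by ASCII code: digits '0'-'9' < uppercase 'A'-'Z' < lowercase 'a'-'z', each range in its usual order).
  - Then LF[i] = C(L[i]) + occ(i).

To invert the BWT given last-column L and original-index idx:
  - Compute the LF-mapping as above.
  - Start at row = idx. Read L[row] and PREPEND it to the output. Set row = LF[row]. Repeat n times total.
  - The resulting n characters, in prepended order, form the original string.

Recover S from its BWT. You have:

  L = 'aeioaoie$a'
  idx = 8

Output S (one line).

LF mapping: 1 4 6 8 2 9 7 5 0 3
Walk LF starting at row 8, prepending L[row]:
  step 1: row=8, L[8]='$', prepend. Next row=LF[8]=0
  step 2: row=0, L[0]='a', prepend. Next row=LF[0]=1
  step 3: row=1, L[1]='e', prepend. Next row=LF[1]=4
  step 4: row=4, L[4]='a', prepend. Next row=LF[4]=2
  step 5: row=2, L[2]='i', prepend. Next row=LF[2]=6
  step 6: row=6, L[6]='i', prepend. Next row=LF[6]=7
  step 7: row=7, L[7]='e', prepend. Next row=LF[7]=5
  step 8: row=5, L[5]='o', prepend. Next row=LF[5]=9
  step 9: row=9, L[9]='a', prepend. Next row=LF[9]=3
  step 10: row=3, L[3]='o', prepend. Next row=LF[3]=8
Reversed output: oaoeiiaea$

Answer: oaoeiiaea$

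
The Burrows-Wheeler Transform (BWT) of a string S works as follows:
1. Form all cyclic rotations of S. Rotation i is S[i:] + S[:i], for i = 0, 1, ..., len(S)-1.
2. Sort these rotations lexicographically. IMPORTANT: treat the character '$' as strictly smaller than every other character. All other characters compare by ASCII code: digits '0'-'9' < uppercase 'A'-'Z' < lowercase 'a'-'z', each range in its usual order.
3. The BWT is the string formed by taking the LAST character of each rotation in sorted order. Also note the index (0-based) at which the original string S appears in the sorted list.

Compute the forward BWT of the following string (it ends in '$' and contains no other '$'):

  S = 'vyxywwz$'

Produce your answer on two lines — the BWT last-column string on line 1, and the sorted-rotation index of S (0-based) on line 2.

Answer: z$ywyxvw
1

Derivation:
All 8 rotations (rotation i = S[i:]+S[:i]):
  rot[0] = vyxywwz$
  rot[1] = yxywwz$v
  rot[2] = xywwz$vy
  rot[3] = ywwz$vyx
  rot[4] = wwz$vyxy
  rot[5] = wz$vyxyw
  rot[6] = z$vyxyww
  rot[7] = $vyxywwz
Sorted (with $ < everything):
  sorted[0] = $vyxywwz  (last char: 'z')
  sorted[1] = vyxywwz$  (last char: '$')
  sorted[2] = wwz$vyxy  (last char: 'y')
  sorted[3] = wz$vyxyw  (last char: 'w')
  sorted[4] = xywwz$vy  (last char: 'y')
  sorted[5] = ywwz$vyx  (last char: 'x')
  sorted[6] = yxywwz$v  (last char: 'v')
  sorted[7] = z$vyxyww  (last char: 'w')
Last column: z$ywyxvw
Original string S is at sorted index 1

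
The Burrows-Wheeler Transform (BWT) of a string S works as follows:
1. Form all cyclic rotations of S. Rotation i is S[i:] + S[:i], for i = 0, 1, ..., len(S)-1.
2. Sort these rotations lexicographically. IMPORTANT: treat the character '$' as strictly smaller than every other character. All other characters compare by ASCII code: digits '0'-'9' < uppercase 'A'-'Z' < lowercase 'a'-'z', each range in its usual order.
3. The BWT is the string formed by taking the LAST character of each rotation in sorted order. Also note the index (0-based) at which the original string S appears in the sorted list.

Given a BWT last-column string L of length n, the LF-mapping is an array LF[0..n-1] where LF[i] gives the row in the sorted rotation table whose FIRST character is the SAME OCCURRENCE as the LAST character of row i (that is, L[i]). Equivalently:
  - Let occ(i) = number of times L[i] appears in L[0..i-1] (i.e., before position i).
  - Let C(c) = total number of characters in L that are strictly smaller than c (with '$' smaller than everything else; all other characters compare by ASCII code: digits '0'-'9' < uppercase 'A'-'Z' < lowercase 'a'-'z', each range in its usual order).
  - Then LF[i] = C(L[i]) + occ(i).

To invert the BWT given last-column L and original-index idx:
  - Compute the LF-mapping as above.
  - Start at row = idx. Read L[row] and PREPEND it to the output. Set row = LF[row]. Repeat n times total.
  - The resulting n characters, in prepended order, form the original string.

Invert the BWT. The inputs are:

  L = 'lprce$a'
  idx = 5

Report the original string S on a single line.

Answer: parcel$

Derivation:
LF mapping: 4 5 6 2 3 0 1
Walk LF starting at row 5, prepending L[row]:
  step 1: row=5, L[5]='$', prepend. Next row=LF[5]=0
  step 2: row=0, L[0]='l', prepend. Next row=LF[0]=4
  step 3: row=4, L[4]='e', prepend. Next row=LF[4]=3
  step 4: row=3, L[3]='c', prepend. Next row=LF[3]=2
  step 5: row=2, L[2]='r', prepend. Next row=LF[2]=6
  step 6: row=6, L[6]='a', prepend. Next row=LF[6]=1
  step 7: row=1, L[1]='p', prepend. Next row=LF[1]=5
Reversed output: parcel$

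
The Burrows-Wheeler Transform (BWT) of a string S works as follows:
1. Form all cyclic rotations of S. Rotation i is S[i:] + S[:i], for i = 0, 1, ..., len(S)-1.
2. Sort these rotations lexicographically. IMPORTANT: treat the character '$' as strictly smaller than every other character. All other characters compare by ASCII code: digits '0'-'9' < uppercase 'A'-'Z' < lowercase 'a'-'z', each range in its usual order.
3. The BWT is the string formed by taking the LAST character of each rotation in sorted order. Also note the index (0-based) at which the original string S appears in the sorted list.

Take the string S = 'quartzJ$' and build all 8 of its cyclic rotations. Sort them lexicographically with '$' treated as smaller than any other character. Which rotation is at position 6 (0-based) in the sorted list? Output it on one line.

Answer: uartzJ$q

Derivation:
All 8 rotations (rotation i = S[i:]+S[:i]):
  rot[0] = quartzJ$
  rot[1] = uartzJ$q
  rot[2] = artzJ$qu
  rot[3] = rtzJ$qua
  rot[4] = tzJ$quar
  rot[5] = zJ$quart
  rot[6] = J$quartz
  rot[7] = $quartzJ
Sorted (with $ < everything):
  sorted[0] = $quartzJ
  sorted[1] = J$quartz
  sorted[2] = artzJ$qu
  sorted[3] = quartzJ$
  sorted[4] = rtzJ$qua
  sorted[5] = tzJ$quar
  sorted[6] = uartzJ$q
  sorted[7] = zJ$quart
sorted[6] = uartzJ$q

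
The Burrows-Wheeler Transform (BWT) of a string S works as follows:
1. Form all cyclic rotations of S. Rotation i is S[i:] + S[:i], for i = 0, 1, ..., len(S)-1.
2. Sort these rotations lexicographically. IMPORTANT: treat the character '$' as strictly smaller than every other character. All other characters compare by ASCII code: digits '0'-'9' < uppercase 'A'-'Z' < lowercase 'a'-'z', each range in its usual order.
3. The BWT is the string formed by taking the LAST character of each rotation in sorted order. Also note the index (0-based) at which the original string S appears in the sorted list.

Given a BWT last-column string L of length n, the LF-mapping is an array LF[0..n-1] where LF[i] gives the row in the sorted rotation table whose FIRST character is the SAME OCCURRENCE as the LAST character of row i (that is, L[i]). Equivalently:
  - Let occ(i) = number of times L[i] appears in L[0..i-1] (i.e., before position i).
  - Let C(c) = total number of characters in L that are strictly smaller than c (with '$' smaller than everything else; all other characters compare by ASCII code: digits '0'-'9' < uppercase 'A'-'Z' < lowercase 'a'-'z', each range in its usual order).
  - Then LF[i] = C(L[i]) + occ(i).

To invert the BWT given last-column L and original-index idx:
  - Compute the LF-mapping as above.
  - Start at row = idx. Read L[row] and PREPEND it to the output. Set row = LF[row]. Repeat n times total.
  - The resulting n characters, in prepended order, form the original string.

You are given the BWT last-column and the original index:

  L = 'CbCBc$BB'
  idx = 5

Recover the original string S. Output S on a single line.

Answer: CBbBBcC$

Derivation:
LF mapping: 4 6 5 1 7 0 2 3
Walk LF starting at row 5, prepending L[row]:
  step 1: row=5, L[5]='$', prepend. Next row=LF[5]=0
  step 2: row=0, L[0]='C', prepend. Next row=LF[0]=4
  step 3: row=4, L[4]='c', prepend. Next row=LF[4]=7
  step 4: row=7, L[7]='B', prepend. Next row=LF[7]=3
  step 5: row=3, L[3]='B', prepend. Next row=LF[3]=1
  step 6: row=1, L[1]='b', prepend. Next row=LF[1]=6
  step 7: row=6, L[6]='B', prepend. Next row=LF[6]=2
  step 8: row=2, L[2]='C', prepend. Next row=LF[2]=5
Reversed output: CBbBBcC$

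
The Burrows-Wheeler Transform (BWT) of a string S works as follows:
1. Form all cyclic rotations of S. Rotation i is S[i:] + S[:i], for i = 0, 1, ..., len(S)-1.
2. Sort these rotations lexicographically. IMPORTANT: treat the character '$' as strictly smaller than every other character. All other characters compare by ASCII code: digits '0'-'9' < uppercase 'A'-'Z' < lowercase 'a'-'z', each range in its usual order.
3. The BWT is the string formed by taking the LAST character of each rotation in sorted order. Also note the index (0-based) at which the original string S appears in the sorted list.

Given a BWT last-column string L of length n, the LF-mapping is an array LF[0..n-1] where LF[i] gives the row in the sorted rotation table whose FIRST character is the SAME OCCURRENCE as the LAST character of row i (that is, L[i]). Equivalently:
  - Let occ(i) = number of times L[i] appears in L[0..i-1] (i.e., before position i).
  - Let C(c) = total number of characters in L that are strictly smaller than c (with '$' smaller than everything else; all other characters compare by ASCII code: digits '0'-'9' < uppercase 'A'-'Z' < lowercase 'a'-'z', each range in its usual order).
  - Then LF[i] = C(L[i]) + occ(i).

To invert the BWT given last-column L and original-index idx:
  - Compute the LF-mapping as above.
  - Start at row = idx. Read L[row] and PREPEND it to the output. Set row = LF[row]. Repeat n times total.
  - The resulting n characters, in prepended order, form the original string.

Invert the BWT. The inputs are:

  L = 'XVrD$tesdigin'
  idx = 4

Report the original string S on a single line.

LF mapping: 3 2 10 1 0 12 5 11 4 7 6 8 9
Walk LF starting at row 4, prepending L[row]:
  step 1: row=4, L[4]='$', prepend. Next row=LF[4]=0
  step 2: row=0, L[0]='X', prepend. Next row=LF[0]=3
  step 3: row=3, L[3]='D', prepend. Next row=LF[3]=1
  step 4: row=1, L[1]='V', prepend. Next row=LF[1]=2
  step 5: row=2, L[2]='r', prepend. Next row=LF[2]=10
  step 6: row=10, L[10]='g', prepend. Next row=LF[10]=6
  step 7: row=6, L[6]='e', prepend. Next row=LF[6]=5
  step 8: row=5, L[5]='t', prepend. Next row=LF[5]=12
  step 9: row=12, L[12]='n', prepend. Next row=LF[12]=9
  step 10: row=9, L[9]='i', prepend. Next row=LF[9]=7
  step 11: row=7, L[7]='s', prepend. Next row=LF[7]=11
  step 12: row=11, L[11]='i', prepend. Next row=LF[11]=8
  step 13: row=8, L[8]='d', prepend. Next row=LF[8]=4
Reversed output: disintegrVDX$

Answer: disintegrVDX$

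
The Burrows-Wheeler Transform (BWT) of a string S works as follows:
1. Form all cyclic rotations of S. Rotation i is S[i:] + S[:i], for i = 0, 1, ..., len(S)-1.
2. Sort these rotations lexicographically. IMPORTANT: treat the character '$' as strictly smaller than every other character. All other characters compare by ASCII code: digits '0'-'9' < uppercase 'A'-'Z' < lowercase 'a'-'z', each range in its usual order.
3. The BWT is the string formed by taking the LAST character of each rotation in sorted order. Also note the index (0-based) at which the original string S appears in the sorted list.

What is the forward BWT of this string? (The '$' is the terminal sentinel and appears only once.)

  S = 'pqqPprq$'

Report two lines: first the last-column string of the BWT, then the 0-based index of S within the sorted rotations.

Answer: qq$Prqpp
2

Derivation:
All 8 rotations (rotation i = S[i:]+S[:i]):
  rot[0] = pqqPprq$
  rot[1] = qqPprq$p
  rot[2] = qPprq$pq
  rot[3] = Pprq$pqq
  rot[4] = prq$pqqP
  rot[5] = rq$pqqPp
  rot[6] = q$pqqPpr
  rot[7] = $pqqPprq
Sorted (with $ < everything):
  sorted[0] = $pqqPprq  (last char: 'q')
  sorted[1] = Pprq$pqq  (last char: 'q')
  sorted[2] = pqqPprq$  (last char: '$')
  sorted[3] = prq$pqqP  (last char: 'P')
  sorted[4] = q$pqqPpr  (last char: 'r')
  sorted[5] = qPprq$pq  (last char: 'q')
  sorted[6] = qqPprq$p  (last char: 'p')
  sorted[7] = rq$pqqPp  (last char: 'p')
Last column: qq$Prqpp
Original string S is at sorted index 2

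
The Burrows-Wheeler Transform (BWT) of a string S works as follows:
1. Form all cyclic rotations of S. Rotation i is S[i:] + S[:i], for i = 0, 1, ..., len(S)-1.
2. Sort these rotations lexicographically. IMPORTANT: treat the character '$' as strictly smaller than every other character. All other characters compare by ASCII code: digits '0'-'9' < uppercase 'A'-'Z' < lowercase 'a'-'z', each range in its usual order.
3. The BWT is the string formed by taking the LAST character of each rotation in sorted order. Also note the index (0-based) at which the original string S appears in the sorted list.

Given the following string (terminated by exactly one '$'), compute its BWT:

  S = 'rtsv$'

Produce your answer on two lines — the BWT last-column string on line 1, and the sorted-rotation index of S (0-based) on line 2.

All 5 rotations (rotation i = S[i:]+S[:i]):
  rot[0] = rtsv$
  rot[1] = tsv$r
  rot[2] = sv$rt
  rot[3] = v$rts
  rot[4] = $rtsv
Sorted (with $ < everything):
  sorted[0] = $rtsv  (last char: 'v')
  sorted[1] = rtsv$  (last char: '$')
  sorted[2] = sv$rt  (last char: 't')
  sorted[3] = tsv$r  (last char: 'r')
  sorted[4] = v$rts  (last char: 's')
Last column: v$trs
Original string S is at sorted index 1

Answer: v$trs
1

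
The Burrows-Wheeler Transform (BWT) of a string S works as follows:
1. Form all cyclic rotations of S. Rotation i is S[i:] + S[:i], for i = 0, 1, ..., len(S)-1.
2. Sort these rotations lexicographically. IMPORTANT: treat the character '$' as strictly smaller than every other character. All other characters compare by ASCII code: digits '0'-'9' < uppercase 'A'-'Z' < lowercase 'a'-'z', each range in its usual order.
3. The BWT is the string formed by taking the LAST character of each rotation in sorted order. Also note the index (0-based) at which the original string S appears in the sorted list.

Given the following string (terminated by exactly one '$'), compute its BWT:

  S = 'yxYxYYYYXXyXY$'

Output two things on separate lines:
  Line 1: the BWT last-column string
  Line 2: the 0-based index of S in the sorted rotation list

All 14 rotations (rotation i = S[i:]+S[:i]):
  rot[0] = yxYxYYYYXXyXY$
  rot[1] = xYxYYYYXXyXY$y
  rot[2] = YxYYYYXXyXY$yx
  rot[3] = xYYYYXXyXY$yxY
  rot[4] = YYYYXXyXY$yxYx
  rot[5] = YYYXXyXY$yxYxY
  rot[6] = YYXXyXY$yxYxYY
  rot[7] = YXXyXY$yxYxYYY
  rot[8] = XXyXY$yxYxYYYY
  rot[9] = XyXY$yxYxYYYYX
  rot[10] = yXY$yxYxYYYYXX
  rot[11] = XY$yxYxYYYYXXy
  rot[12] = Y$yxYxYYYYXXyX
  rot[13] = $yxYxYYYYXXyXY
Sorted (with $ < everything):
  sorted[0] = $yxYxYYYYXXyXY  (last char: 'Y')
  sorted[1] = XXyXY$yxYxYYYY  (last char: 'Y')
  sorted[2] = XY$yxYxYYYYXXy  (last char: 'y')
  sorted[3] = XyXY$yxYxYYYYX  (last char: 'X')
  sorted[4] = Y$yxYxYYYYXXyX  (last char: 'X')
  sorted[5] = YXXyXY$yxYxYYY  (last char: 'Y')
  sorted[6] = YYXXyXY$yxYxYY  (last char: 'Y')
  sorted[7] = YYYXXyXY$yxYxY  (last char: 'Y')
  sorted[8] = YYYYXXyXY$yxYx  (last char: 'x')
  sorted[9] = YxYYYYXXyXY$yx  (last char: 'x')
  sorted[10] = xYYYYXXyXY$yxY  (last char: 'Y')
  sorted[11] = xYxYYYYXXyXY$y  (last char: 'y')
  sorted[12] = yXY$yxYxYYYYXX  (last char: 'X')
  sorted[13] = yxYxYYYYXXyXY$  (last char: '$')
Last column: YYyXXYYYxxYyX$
Original string S is at sorted index 13

Answer: YYyXXYYYxxYyX$
13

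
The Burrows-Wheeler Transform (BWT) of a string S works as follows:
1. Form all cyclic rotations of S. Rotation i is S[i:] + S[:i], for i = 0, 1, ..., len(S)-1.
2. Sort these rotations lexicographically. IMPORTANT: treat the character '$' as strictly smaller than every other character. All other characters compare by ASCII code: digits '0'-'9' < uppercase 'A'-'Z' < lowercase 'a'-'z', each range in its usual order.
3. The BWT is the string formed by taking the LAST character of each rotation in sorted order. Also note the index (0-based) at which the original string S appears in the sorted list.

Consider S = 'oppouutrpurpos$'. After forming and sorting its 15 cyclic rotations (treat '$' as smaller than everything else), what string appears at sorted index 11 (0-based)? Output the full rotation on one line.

Answer: trpurpos$oppouu

Derivation:
All 15 rotations (rotation i = S[i:]+S[:i]):
  rot[0] = oppouutrpurpos$
  rot[1] = ppouutrpurpos$o
  rot[2] = pouutrpurpos$op
  rot[3] = ouutrpurpos$opp
  rot[4] = uutrpurpos$oppo
  rot[5] = utrpurpos$oppou
  rot[6] = trpurpos$oppouu
  rot[7] = rpurpos$oppouut
  rot[8] = purpos$oppouutr
  rot[9] = urpos$oppouutrp
  rot[10] = rpos$oppouutrpu
  rot[11] = pos$oppouutrpur
  rot[12] = os$oppouutrpurp
  rot[13] = s$oppouutrpurpo
  rot[14] = $oppouutrpurpos
Sorted (with $ < everything):
  sorted[0] = $oppouutrpurpos
  sorted[1] = oppouutrpurpos$
  sorted[2] = os$oppouutrpurp
  sorted[3] = ouutrpurpos$opp
  sorted[4] = pos$oppouutrpur
  sorted[5] = pouutrpurpos$op
  sorted[6] = ppouutrpurpos$o
  sorted[7] = purpos$oppouutr
  sorted[8] = rpos$oppouutrpu
  sorted[9] = rpurpos$oppouut
  sorted[10] = s$oppouutrpurpo
  sorted[11] = trpurpos$oppouu
  sorted[12] = urpos$oppouutrp
  sorted[13] = utrpurpos$oppou
  sorted[14] = uutrpurpos$oppo
sorted[11] = trpurpos$oppouu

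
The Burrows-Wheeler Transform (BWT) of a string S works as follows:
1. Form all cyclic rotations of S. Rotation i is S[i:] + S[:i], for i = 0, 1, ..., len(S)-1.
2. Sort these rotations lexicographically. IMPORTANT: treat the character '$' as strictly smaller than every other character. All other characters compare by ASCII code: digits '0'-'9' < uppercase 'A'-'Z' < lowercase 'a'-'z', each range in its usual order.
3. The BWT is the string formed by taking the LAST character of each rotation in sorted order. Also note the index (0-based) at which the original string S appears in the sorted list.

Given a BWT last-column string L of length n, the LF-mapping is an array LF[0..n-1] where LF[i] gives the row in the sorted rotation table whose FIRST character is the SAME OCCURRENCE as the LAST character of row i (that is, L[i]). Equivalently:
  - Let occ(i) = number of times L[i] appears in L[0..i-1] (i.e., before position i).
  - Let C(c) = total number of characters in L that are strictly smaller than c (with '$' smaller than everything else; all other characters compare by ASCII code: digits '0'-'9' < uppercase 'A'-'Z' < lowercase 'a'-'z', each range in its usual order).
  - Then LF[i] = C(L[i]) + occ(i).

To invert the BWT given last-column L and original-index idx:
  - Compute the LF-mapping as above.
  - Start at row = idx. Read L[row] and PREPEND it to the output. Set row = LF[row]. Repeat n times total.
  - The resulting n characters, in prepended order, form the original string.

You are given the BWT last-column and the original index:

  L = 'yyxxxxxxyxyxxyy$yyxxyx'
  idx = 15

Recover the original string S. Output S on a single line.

Answer: yxxyyxyyxxxxxxxxxyyyy$

Derivation:
LF mapping: 13 14 1 2 3 4 5 6 15 7 16 8 9 17 18 0 19 20 10 11 21 12
Walk LF starting at row 15, prepending L[row]:
  step 1: row=15, L[15]='$', prepend. Next row=LF[15]=0
  step 2: row=0, L[0]='y', prepend. Next row=LF[0]=13
  step 3: row=13, L[13]='y', prepend. Next row=LF[13]=17
  step 4: row=17, L[17]='y', prepend. Next row=LF[17]=20
  step 5: row=20, L[20]='y', prepend. Next row=LF[20]=21
  step 6: row=21, L[21]='x', prepend. Next row=LF[21]=12
  step 7: row=12, L[12]='x', prepend. Next row=LF[12]=9
  step 8: row=9, L[9]='x', prepend. Next row=LF[9]=7
  step 9: row=7, L[7]='x', prepend. Next row=LF[7]=6
  step 10: row=6, L[6]='x', prepend. Next row=LF[6]=5
  step 11: row=5, L[5]='x', prepend. Next row=LF[5]=4
  step 12: row=4, L[4]='x', prepend. Next row=LF[4]=3
  step 13: row=3, L[3]='x', prepend. Next row=LF[3]=2
  step 14: row=2, L[2]='x', prepend. Next row=LF[2]=1
  step 15: row=1, L[1]='y', prepend. Next row=LF[1]=14
  step 16: row=14, L[14]='y', prepend. Next row=LF[14]=18
  step 17: row=18, L[18]='x', prepend. Next row=LF[18]=10
  step 18: row=10, L[10]='y', prepend. Next row=LF[10]=16
  step 19: row=16, L[16]='y', prepend. Next row=LF[16]=19
  step 20: row=19, L[19]='x', prepend. Next row=LF[19]=11
  step 21: row=11, L[11]='x', prepend. Next row=LF[11]=8
  step 22: row=8, L[8]='y', prepend. Next row=LF[8]=15
Reversed output: yxxyyxyyxxxxxxxxxyyyy$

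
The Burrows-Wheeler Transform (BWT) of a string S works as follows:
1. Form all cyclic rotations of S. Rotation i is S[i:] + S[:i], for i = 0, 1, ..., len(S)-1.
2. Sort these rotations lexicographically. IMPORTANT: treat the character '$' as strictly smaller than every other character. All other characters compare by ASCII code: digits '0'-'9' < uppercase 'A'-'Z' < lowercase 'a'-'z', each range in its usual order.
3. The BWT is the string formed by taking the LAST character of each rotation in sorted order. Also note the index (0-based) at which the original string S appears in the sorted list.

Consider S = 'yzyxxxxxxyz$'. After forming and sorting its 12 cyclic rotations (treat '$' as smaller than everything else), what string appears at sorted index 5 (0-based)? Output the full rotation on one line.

Answer: xxyz$yzyxxxx

Derivation:
All 12 rotations (rotation i = S[i:]+S[:i]):
  rot[0] = yzyxxxxxxyz$
  rot[1] = zyxxxxxxyz$y
  rot[2] = yxxxxxxyz$yz
  rot[3] = xxxxxxyz$yzy
  rot[4] = xxxxxyz$yzyx
  rot[5] = xxxxyz$yzyxx
  rot[6] = xxxyz$yzyxxx
  rot[7] = xxyz$yzyxxxx
  rot[8] = xyz$yzyxxxxx
  rot[9] = yz$yzyxxxxxx
  rot[10] = z$yzyxxxxxxy
  rot[11] = $yzyxxxxxxyz
Sorted (with $ < everything):
  sorted[0] = $yzyxxxxxxyz
  sorted[1] = xxxxxxyz$yzy
  sorted[2] = xxxxxyz$yzyx
  sorted[3] = xxxxyz$yzyxx
  sorted[4] = xxxyz$yzyxxx
  sorted[5] = xxyz$yzyxxxx
  sorted[6] = xyz$yzyxxxxx
  sorted[7] = yxxxxxxyz$yz
  sorted[8] = yz$yzyxxxxxx
  sorted[9] = yzyxxxxxxyz$
  sorted[10] = z$yzyxxxxxxy
  sorted[11] = zyxxxxxxyz$y
sorted[5] = xxyz$yzyxxxx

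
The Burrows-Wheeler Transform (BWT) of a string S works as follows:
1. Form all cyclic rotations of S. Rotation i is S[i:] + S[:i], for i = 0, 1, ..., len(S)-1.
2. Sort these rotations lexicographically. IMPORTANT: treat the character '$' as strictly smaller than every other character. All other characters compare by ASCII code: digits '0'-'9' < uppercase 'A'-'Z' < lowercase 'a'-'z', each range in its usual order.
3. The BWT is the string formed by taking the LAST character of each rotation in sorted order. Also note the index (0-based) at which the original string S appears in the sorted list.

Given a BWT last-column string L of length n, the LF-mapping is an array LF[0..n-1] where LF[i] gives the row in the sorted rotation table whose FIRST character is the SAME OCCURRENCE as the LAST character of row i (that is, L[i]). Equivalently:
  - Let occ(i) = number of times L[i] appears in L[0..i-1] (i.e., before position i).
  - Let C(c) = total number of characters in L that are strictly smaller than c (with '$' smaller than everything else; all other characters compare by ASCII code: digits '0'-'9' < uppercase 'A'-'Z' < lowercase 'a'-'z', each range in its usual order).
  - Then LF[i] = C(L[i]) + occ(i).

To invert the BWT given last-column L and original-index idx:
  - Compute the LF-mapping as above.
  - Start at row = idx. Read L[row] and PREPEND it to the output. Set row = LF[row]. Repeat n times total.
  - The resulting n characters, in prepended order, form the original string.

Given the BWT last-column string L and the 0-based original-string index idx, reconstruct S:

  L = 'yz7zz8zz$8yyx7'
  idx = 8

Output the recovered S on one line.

LF mapping: 6 9 1 10 11 3 12 13 0 4 7 8 5 2
Walk LF starting at row 8, prepending L[row]:
  step 1: row=8, L[8]='$', prepend. Next row=LF[8]=0
  step 2: row=0, L[0]='y', prepend. Next row=LF[0]=6
  step 3: row=6, L[6]='z', prepend. Next row=LF[6]=12
  step 4: row=12, L[12]='x', prepend. Next row=LF[12]=5
  step 5: row=5, L[5]='8', prepend. Next row=LF[5]=3
  step 6: row=3, L[3]='z', prepend. Next row=LF[3]=10
  step 7: row=10, L[10]='y', prepend. Next row=LF[10]=7
  step 8: row=7, L[7]='z', prepend. Next row=LF[7]=13
  step 9: row=13, L[13]='7', prepend. Next row=LF[13]=2
  step 10: row=2, L[2]='7', prepend. Next row=LF[2]=1
  step 11: row=1, L[1]='z', prepend. Next row=LF[1]=9
  step 12: row=9, L[9]='8', prepend. Next row=LF[9]=4
  step 13: row=4, L[4]='z', prepend. Next row=LF[4]=11
  step 14: row=11, L[11]='y', prepend. Next row=LF[11]=8
Reversed output: yz8z77zyz8xzy$

Answer: yz8z77zyz8xzy$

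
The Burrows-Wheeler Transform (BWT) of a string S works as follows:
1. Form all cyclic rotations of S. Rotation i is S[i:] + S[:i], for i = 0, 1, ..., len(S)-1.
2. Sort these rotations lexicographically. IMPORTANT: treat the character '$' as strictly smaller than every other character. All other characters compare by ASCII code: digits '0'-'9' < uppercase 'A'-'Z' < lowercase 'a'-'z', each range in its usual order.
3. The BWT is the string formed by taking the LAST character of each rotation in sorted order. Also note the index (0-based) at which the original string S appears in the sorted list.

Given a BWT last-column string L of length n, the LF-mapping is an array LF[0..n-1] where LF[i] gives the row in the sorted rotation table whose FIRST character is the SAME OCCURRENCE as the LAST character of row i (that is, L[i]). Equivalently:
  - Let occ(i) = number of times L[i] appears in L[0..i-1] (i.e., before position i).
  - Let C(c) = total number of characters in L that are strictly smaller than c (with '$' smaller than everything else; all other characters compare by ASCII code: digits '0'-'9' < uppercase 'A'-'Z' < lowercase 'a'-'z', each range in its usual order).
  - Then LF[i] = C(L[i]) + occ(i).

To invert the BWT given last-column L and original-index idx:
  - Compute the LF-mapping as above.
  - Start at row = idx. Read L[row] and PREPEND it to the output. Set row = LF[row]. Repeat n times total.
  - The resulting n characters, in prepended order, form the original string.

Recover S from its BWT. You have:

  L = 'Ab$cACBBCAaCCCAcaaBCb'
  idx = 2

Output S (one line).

LF mapping: 1 17 0 19 2 8 5 6 9 3 14 10 11 12 4 20 15 16 7 13 18
Walk LF starting at row 2, prepending L[row]:
  step 1: row=2, L[2]='$', prepend. Next row=LF[2]=0
  step 2: row=0, L[0]='A', prepend. Next row=LF[0]=1
  step 3: row=1, L[1]='b', prepend. Next row=LF[1]=17
  step 4: row=17, L[17]='a', prepend. Next row=LF[17]=16
  step 5: row=16, L[16]='a', prepend. Next row=LF[16]=15
  step 6: row=15, L[15]='c', prepend. Next row=LF[15]=20
  step 7: row=20, L[20]='b', prepend. Next row=LF[20]=18
  step 8: row=18, L[18]='B', prepend. Next row=LF[18]=7
  step 9: row=7, L[7]='B', prepend. Next row=LF[7]=6
  step 10: row=6, L[6]='B', prepend. Next row=LF[6]=5
  step 11: row=5, L[5]='C', prepend. Next row=LF[5]=8
  step 12: row=8, L[8]='C', prepend. Next row=LF[8]=9
  step 13: row=9, L[9]='A', prepend. Next row=LF[9]=3
  step 14: row=3, L[3]='c', prepend. Next row=LF[3]=19
  step 15: row=19, L[19]='C', prepend. Next row=LF[19]=13
  step 16: row=13, L[13]='C', prepend. Next row=LF[13]=12
  step 17: row=12, L[12]='C', prepend. Next row=LF[12]=11
  step 18: row=11, L[11]='C', prepend. Next row=LF[11]=10
  step 19: row=10, L[10]='a', prepend. Next row=LF[10]=14
  step 20: row=14, L[14]='A', prepend. Next row=LF[14]=4
  step 21: row=4, L[4]='A', prepend. Next row=LF[4]=2
Reversed output: AAaCCCCcACCBBBbcaabA$

Answer: AAaCCCCcACCBBBbcaabA$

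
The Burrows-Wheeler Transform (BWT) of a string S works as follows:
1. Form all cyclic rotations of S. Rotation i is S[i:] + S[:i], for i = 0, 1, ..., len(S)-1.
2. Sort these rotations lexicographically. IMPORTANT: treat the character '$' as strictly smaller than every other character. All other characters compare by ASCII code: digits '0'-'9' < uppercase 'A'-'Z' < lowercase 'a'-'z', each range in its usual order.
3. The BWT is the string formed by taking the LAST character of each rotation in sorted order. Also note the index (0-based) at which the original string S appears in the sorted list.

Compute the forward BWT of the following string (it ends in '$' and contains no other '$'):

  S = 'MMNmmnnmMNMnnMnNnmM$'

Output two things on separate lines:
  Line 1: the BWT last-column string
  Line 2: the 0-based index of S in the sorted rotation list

All 20 rotations (rotation i = S[i:]+S[:i]):
  rot[0] = MMNmmnnmMNMnnMnNnmM$
  rot[1] = MNmmnnmMNMnnMnNnmM$M
  rot[2] = NmmnnmMNMnnMnNnmM$MM
  rot[3] = mmnnmMNMnnMnNnmM$MMN
  rot[4] = mnnmMNMnnMnNnmM$MMNm
  rot[5] = nnmMNMnnMnNnmM$MMNmm
  rot[6] = nmMNMnnMnNnmM$MMNmmn
  rot[7] = mMNMnnMnNnmM$MMNmmnn
  rot[8] = MNMnnMnNnmM$MMNmmnnm
  rot[9] = NMnnMnNnmM$MMNmmnnmM
  rot[10] = MnnMnNnmM$MMNmmnnmMN
  rot[11] = nnMnNnmM$MMNmmnnmMNM
  rot[12] = nMnNnmM$MMNmmnnmMNMn
  rot[13] = MnNnmM$MMNmmnnmMNMnn
  rot[14] = nNnmM$MMNmmnnmMNMnnM
  rot[15] = NnmM$MMNmmnnmMNMnnMn
  rot[16] = nmM$MMNmmnnmMNMnnMnN
  rot[17] = mM$MMNmmnnmMNMnnMnNn
  rot[18] = M$MMNmmnnmMNMnnMnNnm
  rot[19] = $MMNmmnnmMNMnnMnNnmM
Sorted (with $ < everything):
  sorted[0] = $MMNmmnnmMNMnnMnNnmM  (last char: 'M')
  sorted[1] = M$MMNmmnnmMNMnnMnNnm  (last char: 'm')
  sorted[2] = MMNmmnnmMNMnnMnNnmM$  (last char: '$')
  sorted[3] = MNMnnMnNnmM$MMNmmnnm  (last char: 'm')
  sorted[4] = MNmmnnmMNMnnMnNnmM$M  (last char: 'M')
  sorted[5] = MnNnmM$MMNmmnnmMNMnn  (last char: 'n')
  sorted[6] = MnnMnNnmM$MMNmmnnmMN  (last char: 'N')
  sorted[7] = NMnnMnNnmM$MMNmmnnmM  (last char: 'M')
  sorted[8] = NmmnnmMNMnnMnNnmM$MM  (last char: 'M')
  sorted[9] = NnmM$MMNmmnnmMNMnnMn  (last char: 'n')
  sorted[10] = mM$MMNmmnnmMNMnnMnNn  (last char: 'n')
  sorted[11] = mMNMnnMnNnmM$MMNmmnn  (last char: 'n')
  sorted[12] = mmnnmMNMnnMnNnmM$MMN  (last char: 'N')
  sorted[13] = mnnmMNMnnMnNnmM$MMNm  (last char: 'm')
  sorted[14] = nMnNnmM$MMNmmnnmMNMn  (last char: 'n')
  sorted[15] = nNnmM$MMNmmnnmMNMnnM  (last char: 'M')
  sorted[16] = nmM$MMNmmnnmMNMnnMnN  (last char: 'N')
  sorted[17] = nmMNMnnMnNnmM$MMNmmn  (last char: 'n')
  sorted[18] = nnMnNnmM$MMNmmnnmMNM  (last char: 'M')
  sorted[19] = nnmMNMnnMnNnmM$MMNmm  (last char: 'm')
Last column: Mm$mMnNMMnnnNmnMNnMm
Original string S is at sorted index 2

Answer: Mm$mMnNMMnnnNmnMNnMm
2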